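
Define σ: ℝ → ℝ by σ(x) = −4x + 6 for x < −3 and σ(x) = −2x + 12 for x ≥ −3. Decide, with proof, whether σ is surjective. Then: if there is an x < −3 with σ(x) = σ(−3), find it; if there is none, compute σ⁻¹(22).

Both pieces are strictly decreasing (slopes −4 and −2), so each is injective on its own interval.
The left piece maps (−∞, −3) onto (18, ∞); the right piece maps [−3, ∞) onto (−∞, 18].
These images together cover ℝ, so σ is surjective.
Because the two images are disjoint, no x < −3 has σ(x) = σ(−3), so we compute σ⁻¹(22): 22 lies in (18, ∞), so solve −4x + 6 = 22: x = (22 − 6)/(−4) = −4.

-4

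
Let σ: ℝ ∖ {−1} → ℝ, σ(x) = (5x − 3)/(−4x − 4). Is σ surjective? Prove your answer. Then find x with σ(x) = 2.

If σ(x) = −5/4, cross-multiplying gives −4(5x − 3) = 5(−4x − 4), which simplifies to 12 = −20 — false.  So −5/4 has no preimage and σ is not surjective.
Solving σ(x) = 2: cross-multiplying gives 5x − 3 = 2(−4x − 4), which rearranges to 13x = −5, so x = −5/13.

-5/13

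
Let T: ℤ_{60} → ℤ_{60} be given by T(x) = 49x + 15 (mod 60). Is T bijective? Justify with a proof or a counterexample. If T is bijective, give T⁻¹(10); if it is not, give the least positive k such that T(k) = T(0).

55

Recall that T is injective if T(x_1) = T(x_2) implies x_1 = x_2.
If T(x_1) = T(x_2), then 49x_1 ≡ 49x_2 (mod 60). Because gcd(49, 60) = 1, we may cancel 49 to get x_1 ≡ x_2 (mod 60).
We now compute 49⁻¹ mod 60 explicitly. Euclid's algorithm: 60 = 1·49 + 11, 49 = 4·11 + 5, 11 = 2·5 + 1; back-substituting gives 1 = 49·49 − 40·60, so 49⁻¹ ≡ 49 (mod 60).
Then y ↦ 49(y − 15) is a two-sided inverse to T, so every y ∈ ℤ_{60} has a preimage.
So T is bijective.
Since T is bijective, we find T⁻¹(10): we need 49x ≡ 10 − 15 ≡ 55 (mod 60). Using 49⁻¹ = 49: x ≡ 49·55 = 2695 = 44·60 + 55, so x = 55.
Check: T(55) = 49·55 + 15 = 2710 = 45·60 + 10 ≡ 10 (mod 60).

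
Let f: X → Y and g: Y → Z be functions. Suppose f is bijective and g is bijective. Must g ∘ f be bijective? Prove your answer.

Injectivity: if g(f(x_1)) = g(f(x_2)) then f(x_1) = f(x_2) (g injective) so x_1 = x_2 (f injective).
Surjectivity: for c ∈ Z pick b with g(b) = c, then a with f(a) = b; then (g ∘ f)(a) = c.
Hence g ∘ f is bijective.

bijective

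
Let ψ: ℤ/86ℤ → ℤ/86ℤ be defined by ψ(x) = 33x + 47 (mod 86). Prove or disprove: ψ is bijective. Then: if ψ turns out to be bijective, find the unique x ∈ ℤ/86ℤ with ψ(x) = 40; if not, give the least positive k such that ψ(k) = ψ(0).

5

Recall: ψ is injective if ψ(s) = ψ(t) implies s = t.
If ψ(s) = ψ(t), then 33s ≡ 33t (mod 86). Because gcd(33, 86) = 1, we may cancel 33 to get s ≡ t (mod 86).
We now compute 33⁻¹ mod 86 explicitly. Euclid's algorithm: 86 = 2·33 + 20, 33 = 1·20 + 13, 20 = 1·13 + 7, 13 = 1·7 + 6, 7 = 1·6 + 1; back-substituting gives 1 = 73·33 − 28·86, so 33⁻¹ ≡ 73 (mod 86).
Then y ↦ 73(y − 47) is a two-sided inverse to ψ, so every y ∈ ℤ/86ℤ has a preimage.
Therefore ψ is bijective.
Since ψ is bijective, we find ψ⁻¹(40): we need 33x ≡ 40 − 47 ≡ 79 (mod 86). Using 33⁻¹ = 73: x ≡ 73·79 = 5767 = 67·86 + 5, so x = 5.
Check: ψ(5) = 33·5 + 47 = 212 = 2·86 + 40 ≡ 40 (mod 86).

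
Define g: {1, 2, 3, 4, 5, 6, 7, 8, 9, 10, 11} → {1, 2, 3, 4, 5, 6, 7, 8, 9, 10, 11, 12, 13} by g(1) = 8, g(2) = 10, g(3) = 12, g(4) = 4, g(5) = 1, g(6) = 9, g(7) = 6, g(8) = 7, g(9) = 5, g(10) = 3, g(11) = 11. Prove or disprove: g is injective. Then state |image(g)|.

The values g(1), …, g(11) are 8, 10, 12, 4, 1, 9, 6, 7, 5, 3, 11 — all distinct.
So g(x_1) = g(x_2) only when x_1 = x_2, and g is injective.
The image of g is {1, 3, 4, 5, 6, 7, 8, 9, 10, 11, 12}, which has 11 elements.

11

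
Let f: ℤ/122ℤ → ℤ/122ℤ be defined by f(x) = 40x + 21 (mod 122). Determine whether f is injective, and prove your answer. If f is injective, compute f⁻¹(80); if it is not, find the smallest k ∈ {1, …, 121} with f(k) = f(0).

Recall: f is injective if f(u) = f(v) implies u = v.
We have gcd(40, 122) = 2 > 1. Taking u = 0 and v = 61: f(0) = 21 and f(61) = 40·61 + 21 = 2461 ≡ 21 (mod 122).
So f(0) = f(61) while 0 ≠ 61, so f is not injective.
Since f is not injective, we find the least positive k with f(k) = f(0): this means 40k ≡ 0 (mod 122), i.e. 122 ∣ 40k. Since gcd(40, 122) = 2, dividing through by 2 this holds exactly when 61 ∣ 20k, and as gcd(20, 61) = 1, exactly when 61 ∣ k.
The smallest positive such k is 61.

61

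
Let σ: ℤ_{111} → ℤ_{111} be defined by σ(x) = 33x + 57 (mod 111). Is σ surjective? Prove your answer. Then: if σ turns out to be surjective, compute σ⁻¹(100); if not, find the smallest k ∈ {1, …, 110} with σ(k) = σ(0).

37

Since gcd(33, 111) = 3, we have 33x ≡ 0 (mod 3) for all x, so σ(x) ≡ 0 (mod 3).
But 1 ≢ 0 (mod 3), so 1 ∈ ℤ_{111} has no preimage. Therefore σ is not surjective.
Since σ is not surjective, we find the least positive k with σ(k) = σ(0): this means 33k ≡ 0 (mod 111), i.e. 111 ∣ 33k. Since gcd(33, 111) = 3, dividing through by 3 this holds exactly when 37 ∣ 11k, and as gcd(11, 37) = 1, exactly when 37 ∣ k.
The smallest positive such k is 37.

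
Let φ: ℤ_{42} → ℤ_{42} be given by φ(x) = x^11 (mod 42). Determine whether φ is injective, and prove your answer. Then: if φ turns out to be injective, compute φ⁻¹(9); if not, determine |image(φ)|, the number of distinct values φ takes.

39

Computing x^11 mod 42 for each x (by repeated squaring, reducing mod 42 at every step), the values φ(0), φ(1), …, φ(41) are: 0, 1, 32, 33, 16, 17, 6, 7, 8, 39, 40, 23, 24, 13, 14, 15, 4, 5, 30, 31, 20, 21, 22, 11, 12, 37, 38, 27, 28, 29, 18, 19, 2, 3, 34, 35, 36, 25, 26, 9, 10, 41.
Every element of ℤ_{42} appears exactly once in this list, so φ is a bijection, and in particular injective.
Since φ is injective, we read off the preimage of 9 from the same table: φ(39) = 9, so φ⁻¹(9) = 39.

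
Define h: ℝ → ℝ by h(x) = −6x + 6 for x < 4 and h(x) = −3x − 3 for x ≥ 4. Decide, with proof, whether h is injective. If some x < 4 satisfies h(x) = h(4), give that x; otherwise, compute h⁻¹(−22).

7/2

Both pieces are strictly decreasing (slopes −6 and −3), so each is injective on its own interval.
The left piece maps (−∞, 4) onto (−18, ∞); the right piece maps [4, ∞) onto (−∞, −15].
These images overlap. In particular h(4) = −15 (right piece), and solving −6x + 6 = −15 on the left piece gives x = 7/2 < 4.
So h(7/2) = h(4) with 7/2 ≠ 4, and h is not injective. This x = 7/2 is the requested value below 4.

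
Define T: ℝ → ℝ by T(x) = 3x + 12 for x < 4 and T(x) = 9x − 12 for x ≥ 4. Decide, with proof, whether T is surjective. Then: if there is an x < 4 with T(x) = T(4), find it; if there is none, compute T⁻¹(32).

44/9

Both pieces are strictly increasing (slopes 3 and 9), so each is injective on its own interval.
The left piece maps (−∞, 4) onto (−∞, 24); the right piece maps [4, ∞) onto [24, ∞).
These images together cover ℝ, so T is surjective.
Because the two images are disjoint, no x < 4 has T(x) = T(4), so we compute T⁻¹(32): 32 lies in [24, ∞), so solve 9x − 12 = 32: x = (32 + 12)/9 = 44/9.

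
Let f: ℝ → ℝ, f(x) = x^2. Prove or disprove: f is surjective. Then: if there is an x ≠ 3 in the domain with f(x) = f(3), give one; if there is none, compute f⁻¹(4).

-3

Since 2 is even, x^2 ≥ 0 for all x ∈ ℝ, so −1 ∈ ℝ has no preimage. Thus f is not surjective.
For the follow-up, such an x exists: taking x = −3 ∈ ℝ gives f(−3) = 9 = f(3) with −3 ≠ 3.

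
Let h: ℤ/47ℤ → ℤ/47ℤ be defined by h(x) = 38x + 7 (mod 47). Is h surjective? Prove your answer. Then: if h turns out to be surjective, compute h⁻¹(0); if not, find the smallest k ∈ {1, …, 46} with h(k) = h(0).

6

Since gcd(38, 47) = 1, 38 is invertible modulo 47. Euclid's algorithm: 47 = 1·38 + 9, 38 = 4·9 + 2, 9 = 4·2 + 1; back-substituting gives 1 = 26·38 − 21·47, so 38⁻¹ ≡ 26 (mod 47).
Then y ↦ 26(y − 7) is a two-sided inverse to h, so every y ∈ ℤ/47ℤ has a preimage.
Therefore h is surjective.
Since h is surjective, we compute h⁻¹(0): solve 38x + 7 ≡ 0 (mod 47), i.e. 38x ≡ 40 (mod 47).
Multiplying by 38⁻¹ = 26 gives x ≡ 26·40 = 1040 = 22·47 + 6 ≡ 6 (mod 47).
Check: h(6) = 38·6 + 7 = 235 = 5·47 + 0 ≡ 0 (mod 47).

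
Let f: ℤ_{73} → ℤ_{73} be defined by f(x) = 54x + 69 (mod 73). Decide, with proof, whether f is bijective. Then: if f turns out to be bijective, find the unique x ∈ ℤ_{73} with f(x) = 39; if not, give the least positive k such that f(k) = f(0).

Suppose f(u) = f(v) in ℤ_{73}. Then 54u + 69 ≡ 54v + 69 (mod 73), thus 54(u − v) ≡ 0 (mod 73).
Since gcd(54, 73) = 1, 54 is invertible modulo 73, so u − v ≡ 0 (mod 73), i.e. u = v.
We now compute 54⁻¹ mod 73 explicitly. Euclid's algorithm: 73 = 1·54 + 19, 54 = 2·19 + 16, 19 = 1·16 + 3, 16 = 5·3 + 1; back-substituting gives 1 = 23·54 − 17·73, so 54⁻¹ ≡ 23 (mod 73).
Then y ↦ 23(y − 69) is a two-sided inverse to f, so every y ∈ ℤ_{73} has a preimage.
So f is bijective.
Since f is bijective, we find f⁻¹(39): we need 54x ≡ 39 − 69 ≡ 43 (mod 73). Using 54⁻¹ = 23: x ≡ 23·43 = 989 = 13·73 + 40, so x = 40.
Check: f(40) = 54·40 + 69 = 2229 = 30·73 + 39 ≡ 39 (mod 73).

40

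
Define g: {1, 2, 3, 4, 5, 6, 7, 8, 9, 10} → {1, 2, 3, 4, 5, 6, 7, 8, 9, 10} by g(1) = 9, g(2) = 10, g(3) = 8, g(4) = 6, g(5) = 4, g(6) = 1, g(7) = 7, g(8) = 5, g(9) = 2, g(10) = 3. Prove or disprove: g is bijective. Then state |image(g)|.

The values 9, 10, 8, 6, 4, 1, 7, 5, 2, 3 are a permutation of {1, 2, 3, 4, 5, 6, 7, 8, 9, 10}: each element appears exactly once.
So g is injective and surjective, hence bijective.
The image of g is {1, 2, 3, 4, 5, 6, 7, 8, 9, 10}, which has 10 elements.

10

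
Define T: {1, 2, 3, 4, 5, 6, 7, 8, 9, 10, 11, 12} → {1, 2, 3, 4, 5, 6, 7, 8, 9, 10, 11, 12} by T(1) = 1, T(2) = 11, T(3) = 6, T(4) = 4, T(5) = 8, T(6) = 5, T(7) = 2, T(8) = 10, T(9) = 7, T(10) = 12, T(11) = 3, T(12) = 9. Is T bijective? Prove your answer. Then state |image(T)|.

12

The values 1, 11, 6, 4, 8, 5, 2, 10, 7, 12, 3, 9 are a permutation of {1, 2, 3, 4, 5, 6, 7, 8, 9, 10, 11, 12}: each element appears exactly once.
So T is injective and surjective, hence bijective.
The image of T is {1, 2, 3, 4, 5, 6, 7, 8, 9, 10, 11, 12}, which has 12 elements.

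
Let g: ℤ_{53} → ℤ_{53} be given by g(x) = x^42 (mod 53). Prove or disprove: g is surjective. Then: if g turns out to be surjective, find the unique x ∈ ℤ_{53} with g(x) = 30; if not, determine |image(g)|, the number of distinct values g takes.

g(26): Repeated squaring mod 53: 26^1 ≡ 26, 26^2 ≡ 26² = 676 ≡ 40, 26^4 ≡ 40² = 1600 ≡ 10, 26^8 ≡ 10² = 100 ≡ 47, 26^16 ≡ 47² = 2209 ≡ 36, 26^32 ≡ 36² = 1296 ≡ 24. Since 42 = 32 + 8 + 2, 26^42 ≡ 24·47·40: 24·47 = 1128 ≡ 15, then 15·40 = 600 ≡ 17. So 26^42 ≡ 17 (mod 53).
g(27): Repeated squaring mod 53: 27^1 ≡ 27, 27^2 ≡ 27² = 729 ≡ 40, 27^4 ≡ 40² = 1600 ≡ 10, 27^8 ≡ 10² = 100 ≡ 47, 27^16 ≡ 47² = 2209 ≡ 36, 27^32 ≡ 36² = 1296 ≡ 24. Since 42 = 32 + 8 + 2, 27^42 ≡ 24·47·40: 24·47 = 1128 ≡ 15, then 15·40 = 600 ≡ 17. So 27^42 ≡ 17 (mod 53).
So g(26) = g(27) = 17 while 26 ≠ 27, thus g is not injective.
A non-injective map from the 53-element set ℤ_{53} to itself takes at most 52 distinct values, so it cannot be surjective. Thus g is not surjective.
Since g is not surjective, we determine |image(g)|. Computing x^42 mod 53 for each x (by repeated squaring, reducing mod 53 at every step), the values g(0), g(1), …, g(52) are: 0, 1, 25, 38, 42, 40, 49, 28, 43, 13, 46, 47, 6, 24, 11, 36, 15, 16, 7, 29, 37, 4, 9, 52, 44, 10, 17, 17, 10, 44, 52, 9, 4, 37, 29, 7, 16, 15, 36, 11, 24, 6, 47, 46, 13, 43, 28, 49, 40, 42, 38, 25, 1.
The distinct values are {0, 1, 4, 6, 7, 9, 10, 11, 13, 15, 16, 17, 24, 25, 28, 29, 36, 37, 38, 40, 42, 43, 44, 46, 47, 49, 52}; there are 27 of them.

27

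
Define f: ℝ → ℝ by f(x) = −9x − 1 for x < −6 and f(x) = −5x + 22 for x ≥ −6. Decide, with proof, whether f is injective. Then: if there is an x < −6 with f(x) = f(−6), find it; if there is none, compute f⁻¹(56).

-19/3

Both pieces are strictly decreasing (slopes −9 and −5), so each is injective on its own interval.
The left piece maps (−∞, −6) onto (53, ∞); the right piece maps [−6, ∞) onto (−∞, 52].
These images are disjoint, so no value is attained by both pieces. Therefore f is injective.
Because the two images are disjoint, no x < −6 has f(x) = f(−6), so we compute f⁻¹(56): 56 lies in (53, ∞), so solve −9x − 1 = 56: x = (56 + 1)/(−9) = −19/3.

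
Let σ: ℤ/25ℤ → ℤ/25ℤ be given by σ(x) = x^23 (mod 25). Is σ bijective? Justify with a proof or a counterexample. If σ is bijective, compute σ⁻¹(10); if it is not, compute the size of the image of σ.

21

σ(0) = 0^23 = 0.
σ(5): Repeated squaring mod 25: 5^1 ≡ 5, 5^2 ≡ 5² = 25 ≡ 0, 5^4 ≡ 0² = 0, 5^8 ≡ 0² = 0, 5^16 ≡ 0² = 0. Since 23 = 16 + 4 + 2 + 1, 5^23 ≡ 0·0·0·5: 0·0 = 0, then 0·0 = 0, then 0·5 = 0. So 5^23 ≡ 0 (mod 25).
So σ(0) = σ(5) = 0 while 0 ≠ 5, so σ is not injective, hence not bijective.
Since σ is not bijective, we determine |image(σ)|. Computing x^23 mod 25 for each x (by repeated squaring, reducing mod 25 at every step), the values σ(0), σ(1), …, σ(24) are: 0, 1, 8, 2, 14, 0, 16, 18, 12, 4, 0, 6, 3, 22, 19, 0, 21, 13, 7, 9, 0, 11, 23, 17, 24.
The distinct values are {0, 1, 2, 3, 4, 6, 7, 8, 9, 11, 12, 13, 14, 16, 17, 18, 19, 21, 22, 23, 24}; there are 21 of them.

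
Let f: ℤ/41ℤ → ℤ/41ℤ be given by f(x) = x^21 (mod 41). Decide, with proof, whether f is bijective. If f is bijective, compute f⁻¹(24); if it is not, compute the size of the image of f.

17

Since 41 is prime, the nonzero elements of ℤ/41ℤ form a cyclic group of order 40.
As gcd(21, 40) = 1, raising to the 21st power is a bijection on this group: if a^21 ≡ b^21 then (ab^{−1})^21 = 1, and the only element of order dividing gcd(21, 40) = 1 is 1, so a = b.
With f(0) = 0 this makes f injective on all of ℤ/41ℤ, hence bijective (finite equal-size domain and codomain). In particular f is bijective.
Since f is bijective, we find the preimage of 24. The inverse of x ↦ x^21 on (ℤ/41ℤ)^× is x ↦ x^21, because 21·21 = 441 = 11·40 + 1 ≡ 1 (mod 40) and x^{40} = 1 for x ≠ 0 (Fermat). So f⁻¹(24) = 24^21 mod 41.
Repeated squaring mod 41: 24^1 ≡ 24, 24^2 ≡ 24² = 576 ≡ 2, 24^4 ≡ 2² = 4, 24^8 ≡ 4² = 16, 24^16 ≡ 16² = 256 ≡ 10. Since 21 = 16 + 4 + 1, 24^21 ≡ 10·4·24: 10·4 = 40, then 40·24 = 960 ≡ 17. So 24^21 ≡ 17 (mod 41).
Hence f⁻¹(24) = 17.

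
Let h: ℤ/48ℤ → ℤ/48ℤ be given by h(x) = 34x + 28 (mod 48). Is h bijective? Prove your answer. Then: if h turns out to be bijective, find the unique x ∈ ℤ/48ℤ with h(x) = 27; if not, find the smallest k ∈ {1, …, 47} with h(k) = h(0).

24

We have gcd(34, 48) = 2 > 1. Taking s = 0 and t = 24: h(0) = 28 and h(24) = 34·24 + 28 = 844 ≡ 28 (mod 48).
So h(0) = h(24) while 0 ≠ 24, thus h is not injective, hence not bijective.
Since h is not bijective, we find the least positive k with h(k) = h(0): this means 34k ≡ 0 (mod 48), i.e. 48 ∣ 34k. Since gcd(34, 48) = 2, dividing through by 2 this holds exactly when 24 ∣ 17k, and as gcd(17, 24) = 1, exactly when 24 ∣ k.
The smallest positive such k is 24.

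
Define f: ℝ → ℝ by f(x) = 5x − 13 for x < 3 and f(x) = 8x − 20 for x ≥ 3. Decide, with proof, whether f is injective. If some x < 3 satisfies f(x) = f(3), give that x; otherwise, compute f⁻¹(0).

13/5

Both pieces are strictly increasing (slopes 5 and 8), so each is injective on its own interval.
The left piece maps (−∞, 3) onto (−∞, 2); the right piece maps [3, ∞) onto [4, ∞).
These images are disjoint, so no value is attained by both pieces. Thus f is injective.
Because the two images are disjoint, no x < 3 has f(x) = f(3), so we compute f⁻¹(0): 0 lies in (−∞, 2), so solve 5x − 13 = 0: x = (0 + 13)/5 = 13/5.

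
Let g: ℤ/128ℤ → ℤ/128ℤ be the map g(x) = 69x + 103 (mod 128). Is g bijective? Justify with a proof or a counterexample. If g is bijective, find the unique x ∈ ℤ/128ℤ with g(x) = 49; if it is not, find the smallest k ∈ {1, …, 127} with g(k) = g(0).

66

Recall: g is injective if g(u) = g(v) implies u = v.
Suppose g(u) = g(v) in ℤ/128ℤ. Then 69u + 103 ≡ 69v + 103 (mod 128), thus 69(u − v) ≡ 0 (mod 128).
Since gcd(69, 128) = 1, 69 is invertible modulo 128, so u − v ≡ 0 (mod 128), i.e. u = v.
We now compute 69⁻¹ mod 128 explicitly. Euclid's algorithm: 128 = 1·69 + 59, 69 = 1·59 + 10, 59 = 5·10 + 9, 10 = 1·9 + 1; back-substituting gives 1 = 13·69 − 7·128, so 69⁻¹ ≡ 13 (mod 128).
For any y ∈ ℤ/128ℤ, x = 13(y − 103) mod 128 satisfies g(x) = 69·13(y − 103) + 103 ≡ y (since 69·13 ≡ 1 mod 128). So every y has a preimage.
Therefore g is bijective.
Since g is bijective, we compute g⁻¹(49): solve 69x + 103 ≡ 49 (mod 128), i.e. 69x ≡ 74 (mod 128).
Multiplying by 69⁻¹ = 13 gives x ≡ 13·74 = 962 = 7·128 + 66 ≡ 66 (mod 128).
Check: g(66) = 69·66 + 103 = 4657 = 36·128 + 49 ≡ 49 (mod 128).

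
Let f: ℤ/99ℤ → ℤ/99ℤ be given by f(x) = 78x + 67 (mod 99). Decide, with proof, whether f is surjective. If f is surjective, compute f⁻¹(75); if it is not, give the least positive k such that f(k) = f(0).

Since gcd(78, 99) = 3, we have 78x ≡ 0 (mod 3) for all x, so f(x) ≡ 1 (mod 3).
But 0 ≢ 1 (mod 3), so 0 ∈ ℤ/99ℤ has no preimage. Hence f is not surjective.
Since f is not surjective, we find the least positive k with f(k) = f(0): this means 78k ≡ 0 (mod 99), i.e. 99 ∣ 78k. Since gcd(78, 99) = 3, dividing through by 3 this holds exactly when 33 ∣ 26k, and as gcd(26, 33) = 1, exactly when 33 ∣ k.
The smallest positive such k is 33.

33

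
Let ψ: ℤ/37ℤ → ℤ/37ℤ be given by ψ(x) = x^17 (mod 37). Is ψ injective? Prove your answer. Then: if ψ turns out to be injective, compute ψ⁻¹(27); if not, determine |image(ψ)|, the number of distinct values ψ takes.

11

Since 37 is prime, the nonzero elements of ℤ/37ℤ form a cyclic group of order 36.
As gcd(17, 36) = 1, raising to the 17th power is a bijection on this group: if x_1^17 ≡ x_2^17 then (x_1x_2^{−1})^17 = 1, and the only element of order dividing gcd(17, 36) = 1 is 1, so x_1 = x_2.
With ψ(0) = 0 this makes ψ injective on all of ℤ/37ℤ, hence bijective (finite equal-size domain and codomain). In particular ψ is injective.
Since ψ is injective, we find the preimage of 27. The inverse of x ↦ x^17 on (ℤ/37ℤ)^× is x ↦ x^17, because 17·17 = 289 = 8·36 + 1 ≡ 1 (mod 36) and x^{36} = 1 for x ≠ 0 (Fermat). So ψ⁻¹(27) = 27^17 mod 37.
Repeated squaring mod 37: 27^1 ≡ 27, 27^2 ≡ 27² = 729 ≡ 26, 27^4 ≡ 26² = 676 ≡ 10, 27^8 ≡ 10² = 100 ≡ 26, 27^16 ≡ 26² = 676 ≡ 10. Since 17 = 16 + 1, 27^17 ≡ 10·27: 10·27 = 270 ≡ 11. So 27^17 ≡ 11 (mod 37).
Hence ψ⁻¹(27) = 11.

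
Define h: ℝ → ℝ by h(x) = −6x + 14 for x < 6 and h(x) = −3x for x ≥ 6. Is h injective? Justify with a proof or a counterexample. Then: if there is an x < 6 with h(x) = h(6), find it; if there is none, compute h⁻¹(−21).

16/3

Both pieces are strictly decreasing (slopes −6 and −3), so each is injective on its own interval.
The left piece maps (−∞, 6) onto (−22, ∞); the right piece maps [6, ∞) onto (−∞, −18].
These images overlap. In particular h(6) = −18 (right piece), and solving −6x + 14 = −18 on the left piece gives x = 16/3 < 6.
So h(16/3) = h(6) with 16/3 ≠ 6, and h is not injective. This x = 16/3 is the requested value below 6.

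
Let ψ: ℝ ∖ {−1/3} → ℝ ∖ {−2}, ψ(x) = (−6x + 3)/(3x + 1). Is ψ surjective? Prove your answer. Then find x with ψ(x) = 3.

0

For any y ≠ −2, solving y(3x + 1) = −6x + 3 for x gives a well-defined x ≠ −1/3. So ψ is surjective.
Solving ψ(x) = 3: cross-multiplying gives −6x + 3 = 3(3x + 1), which rearranges to −15x = 0, so x = 0.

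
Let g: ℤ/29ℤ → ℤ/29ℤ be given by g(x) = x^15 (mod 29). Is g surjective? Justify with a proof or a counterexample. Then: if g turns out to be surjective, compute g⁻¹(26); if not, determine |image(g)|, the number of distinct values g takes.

Since 29 is prime, the nonzero elements of ℤ/29ℤ form a cyclic group of order 28.
As gcd(15, 28) = 1, raising to the 15th power is a bijection on this group: if a^15 ≡ b^15 then (ab^{−1})^15 = 1, and the only element of order dividing gcd(15, 28) = 1 is 1, so a = b.
With g(0) = 0 this makes g injective on all of ℤ/29ℤ, hence bijective (finite equal-size domain and codomain). In particular g is surjective.
Since g is surjective, we find the preimage of 26. The inverse of x ↦ x^15 on (ℤ/29ℤ)^× is x ↦ x^15, because 15·15 = 225 = 8·28 + 1 ≡ 1 (mod 28) and x^{28} = 1 for x ≠ 0 (Fermat). So g⁻¹(26) = 26^15 mod 29.
Repeated squaring mod 29: 26^1 ≡ 26, 26^2 ≡ 26² = 676 ≡ 9, 26^4 ≡ 9² = 81 ≡ 23, 26^8 ≡ 23² = 529 ≡ 7. Since 15 = 8 + 4 + 2 + 1, 26^15 ≡ 7·23·9·26: 7·23 = 161 ≡ 16, then 16·9 = 144 ≡ 28, then 28·26 = 728 ≡ 3. So 26^15 ≡ 3 (mod 29).
Hence g⁻¹(26) = 3.

3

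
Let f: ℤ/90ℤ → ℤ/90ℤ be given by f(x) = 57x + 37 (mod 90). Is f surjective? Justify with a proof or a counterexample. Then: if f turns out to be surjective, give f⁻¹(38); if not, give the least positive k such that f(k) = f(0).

30

Recall: f is surjective if every y in the codomain equals f(x) for some x in the domain.
Since gcd(57, 90) = 3, we have 57x ≡ 0 (mod 3) for all x, so f(x) ≡ 1 (mod 3).
But 0 ≢ 1 (mod 3), so 0 ∈ ℤ/90ℤ has no preimage. Thus f is not surjective.
Since f is not surjective, we find the least positive k with f(k) = f(0): this means 57k ≡ 0 (mod 90), i.e. 90 ∣ 57k. Since gcd(57, 90) = 3, dividing through by 3 this holds exactly when 30 ∣ 19k, and as gcd(19, 30) = 1, exactly when 30 ∣ k.
The smallest positive such k is 30.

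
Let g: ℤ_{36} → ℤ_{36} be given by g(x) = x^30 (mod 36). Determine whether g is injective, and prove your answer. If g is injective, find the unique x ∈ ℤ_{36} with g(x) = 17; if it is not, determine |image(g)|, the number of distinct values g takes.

4

g(2): Repeated squaring mod 36: 2^1 ≡ 2, 2^2 ≡ 2² = 4, 2^4 ≡ 4² = 16, 2^8 ≡ 16² = 256 ≡ 4, 2^16 ≡ 4² = 16. Since 30 = 16 + 8 + 4 + 2, 2^30 ≡ 16·4·16·4: 16·4 = 64 ≡ 28, then 28·16 = 448 ≡ 16, then 16·4 = 64 ≡ 28. So 2^30 ≡ 28 (mod 36).
g(4): Repeated squaring mod 36: 4^1 ≡ 4, 4^2 ≡ 4² = 16, 4^4 ≡ 16² = 256 ≡ 4, 4^8 ≡ 4² = 16, 4^16 ≡ 16² = 256 ≡ 4. Since 30 = 16 + 8 + 4 + 2, 4^30 ≡ 4·16·4·16: 4·16 = 64 ≡ 28, then 28·4 = 112 ≡ 4, then 4·16 = 64 ≡ 28. So 4^30 ≡ 28 (mod 36).
So g(2) = g(4) = 28 while 2 ≠ 4, thus g is not injective.
Since g is not injective, we determine |image(g)|. Computing x^30 mod 36 for each x (by repeated squaring, reducing mod 36 at every step), the values g(0), g(1), …, g(35) are: 0, 1, 28, 9, 28, 1, 0, 1, 28, 9, 28, 1, 0, 1, 28, 9, 28, 1, 0, 1, 28, 9, 28, 1, 0, 1, 28, 9, 28, 1, 0, 1, 28, 9, 28, 1.
The distinct values are {0, 1, 9, 28}; there are 4 of them.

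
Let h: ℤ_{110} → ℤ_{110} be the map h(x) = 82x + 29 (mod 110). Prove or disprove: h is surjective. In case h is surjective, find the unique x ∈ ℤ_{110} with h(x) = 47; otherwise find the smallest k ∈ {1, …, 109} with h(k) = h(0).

55

Since gcd(82, 110) = 2, we have 82x ≡ 0 (mod 2) for all x, so h(x) ≡ 1 (mod 2).
But 0 ≢ 1 (mod 2), so 0 ∈ ℤ_{110} has no preimage. Therefore h is not surjective.
Since h is not surjective, we find the least positive k with h(k) = h(0): this means 82k ≡ 0 (mod 110), i.e. 110 ∣ 82k. Since gcd(82, 110) = 2, dividing through by 2 this holds exactly when 55 ∣ 41k, and as gcd(41, 55) = 1, exactly when 55 ∣ k.
The smallest positive such k is 55.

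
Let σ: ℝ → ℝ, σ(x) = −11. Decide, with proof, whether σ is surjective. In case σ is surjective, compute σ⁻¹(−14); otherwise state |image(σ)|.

1

σ(x) = −11 for all x, so −10 has no preimage and σ is not surjective.
Since σ is not surjective, we state |image(σ)|: the image of σ is {−11}, which has 1 element.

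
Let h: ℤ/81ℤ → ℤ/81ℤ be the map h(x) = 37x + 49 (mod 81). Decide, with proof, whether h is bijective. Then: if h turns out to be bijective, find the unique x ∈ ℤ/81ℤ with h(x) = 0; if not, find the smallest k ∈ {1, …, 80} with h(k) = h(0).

If h(a) = h(b), then 37a ≡ 37b (mod 81). Because gcd(37, 81) = 1, we may cancel 37 to get a ≡ b (mod 81).
We now compute 37⁻¹ mod 81 explicitly. Euclid's algorithm: 81 = 2·37 + 7, 37 = 5·7 + 2, 7 = 3·2 + 1; back-substituting gives 1 = 46·37 − 21·81, so 37⁻¹ ≡ 46 (mod 81).
For any y ∈ ℤ/81ℤ, x = 46(y − 49) mod 81 satisfies h(x) = 37·46(y − 49) + 49 ≡ y (since 37·46 ≡ 1 mod 81). So every y has a preimage.
So h is bijective.
Since h is bijective, we compute h⁻¹(0): solve 37x + 49 ≡ 0 (mod 81), i.e. 37x ≡ 32 (mod 81).
Multiplying by 37⁻¹ = 46 gives x ≡ 46·32 = 1472 = 18·81 + 14 ≡ 14 (mod 81).
Check: h(14) = 37·14 + 49 = 567 = 7·81 + 0 ≡ 0 (mod 81).

14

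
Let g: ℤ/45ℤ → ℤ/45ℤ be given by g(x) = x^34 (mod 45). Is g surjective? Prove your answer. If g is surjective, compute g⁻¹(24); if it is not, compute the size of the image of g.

12

g(2): Repeated squaring mod 45: 2^1 ≡ 2, 2^2 ≡ 2² = 4, 2^4 ≡ 4² = 16, 2^8 ≡ 16² = 256 ≡ 31, 2^16 ≡ 31² = 961 ≡ 16, 2^32 ≡ 16² = 256 ≡ 31. Since 34 = 32 + 2, 2^34 ≡ 31·4: 31·4 = 124 ≡ 34. So 2^34 ≡ 34 (mod 45).
g(7): Repeated squaring mod 45: 7^1 ≡ 7, 7^2 ≡ 7² = 49 ≡ 4, 7^4 ≡ 4² = 16, 7^8 ≡ 16² = 256 ≡ 31, 7^16 ≡ 31² = 961 ≡ 16, 7^32 ≡ 16² = 256 ≡ 31. Since 34 = 32 + 2, 7^34 ≡ 31·4: 31·4 = 124 ≡ 34. So 7^34 ≡ 34 (mod 45).
So g(2) = g(7) = 34 while 2 ≠ 7, hence g is not injective.
A non-injective map from the 45-element set ℤ/45ℤ to itself takes at most 44 distinct values, so it cannot be surjective. Thus g is not surjective.
Since g is not surjective, we determine |image(g)|. Computing x^34 mod 45 for each x (by repeated squaring, reducing mod 45 at every step), the values g(0), g(1), …, g(44) are: 0, 1, 34, 9, 31, 40, 36, 34, 19, 36, 10, 16, 9, 4, 31, 0, 16, 19, 9, 1, 25, 36, 4, 4, 36, 25, 1, 9, 19, 16, 0, 31, 4, 9, 16, 10, 36, 19, 34, 36, 40, 31, 9, 34, 1.
The distinct values are {0, 1, 4, 9, 10, 16, 19, 25, 31, 34, 36, 40}; there are 12 of them.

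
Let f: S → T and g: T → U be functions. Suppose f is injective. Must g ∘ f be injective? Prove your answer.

No. Take S = T = U = {1, 2, 3}, f = identity (injective), and g(x) = 1 for every x.
Then (g ∘ f)(1) = 1 = (g ∘ f)(3) with 1 ≠ 3, so g ∘ f is not injective.

not injective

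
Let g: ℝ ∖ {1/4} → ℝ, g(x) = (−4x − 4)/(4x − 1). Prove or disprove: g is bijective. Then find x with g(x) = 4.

If g(x) = −1, cross-multiplying gives 4(−4x − 4) = −4(4x − 1), which simplifies to −16 = 4 — false.  So −1 has no preimage and g is not surjective.
Hence g is not bijective.
Solving g(x) = 4: cross-multiplying gives −4x − 4 = 4(4x − 1), which rearranges to −20x = 0, so x = 0.

0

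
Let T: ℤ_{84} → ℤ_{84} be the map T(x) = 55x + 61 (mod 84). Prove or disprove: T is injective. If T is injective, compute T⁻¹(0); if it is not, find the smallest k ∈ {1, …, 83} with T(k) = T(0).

5

If T(s) = T(t), then 55s ≡ 55t (mod 84). Because gcd(55, 84) = 1, we may cancel 55 to get s ≡ t (mod 84).
Hence T is injective.
We now compute 55⁻¹ mod 84 explicitly. Euclid's algorithm: 84 = 1·55 + 29, 55 = 1·29 + 26, 29 = 1·26 + 3, 26 = 8·3 + 2, 3 = 1·2 + 1; back-substituting gives 1 = 55·55 − 36·84, so 55⁻¹ ≡ 55 (mod 84).
Since T is injective, we find T⁻¹(0): we need 55x ≡ 0 − 61 ≡ 23 (mod 84). Using 55⁻¹ = 55: x ≡ 55·23 = 1265 = 15·84 + 5, so x = 5.
Check: T(5) = 55·5 + 61 = 336 = 4·84 + 0 ≡ 0 (mod 84).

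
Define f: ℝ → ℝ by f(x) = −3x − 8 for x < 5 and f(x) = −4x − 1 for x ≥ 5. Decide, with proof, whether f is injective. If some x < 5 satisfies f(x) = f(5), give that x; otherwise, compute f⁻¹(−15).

Both pieces are strictly decreasing (slopes −3 and −4), so each is injective on its own interval.
The left piece maps (−∞, 5) onto (−23, ∞); the right piece maps [5, ∞) onto (−∞, −21].
These images overlap. In particular f(5) = −21 (right piece), and solving −3x − 8 = −21 on the left piece gives x = 13/3 < 5.
So f(13/3) = f(5) with 13/3 ≠ 5, and f is not injective. This x = 13/3 is the requested value below 5.

13/3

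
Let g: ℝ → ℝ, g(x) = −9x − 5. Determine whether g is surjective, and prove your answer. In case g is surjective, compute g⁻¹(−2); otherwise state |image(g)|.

By definition, g is surjective if every y in the codomain equals g(x) for some x in the domain.
For any y ∈ ℝ, x = (y + 5)/(−9) satisfies g(x) = y.
Thus g is surjective.
Since g is surjective, we compute g⁻¹(−2) = (−2 + 5)/(−9) = −1/3.

-1/3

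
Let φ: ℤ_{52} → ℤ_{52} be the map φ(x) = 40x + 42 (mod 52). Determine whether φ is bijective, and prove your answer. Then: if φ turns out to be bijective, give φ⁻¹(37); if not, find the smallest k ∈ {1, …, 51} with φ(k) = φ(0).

Recall: φ is injective if φ(u) = φ(v) implies u = v.
We have gcd(40, 52) = 4 > 1. Taking u = 0 and v = 13: φ(0) = 42 and φ(13) = 40·13 + 42 = 562 ≡ 42 (mod 52).
So φ(0) = φ(13) while 0 ≠ 13, hence φ is not injective, hence not bijective.
Since φ is not bijective, we find the least positive k with φ(k) = φ(0): this means 40k ≡ 0 (mod 52), i.e. 52 ∣ 40k. Since gcd(40, 52) = 4, dividing through by 4 this holds exactly when 13 ∣ 10k, and as gcd(10, 13) = 1, exactly when 13 ∣ k.
The smallest positive such k is 13.

13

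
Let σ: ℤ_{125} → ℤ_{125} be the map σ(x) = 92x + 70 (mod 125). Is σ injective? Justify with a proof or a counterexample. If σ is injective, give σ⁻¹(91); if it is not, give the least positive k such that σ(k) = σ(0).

If σ(x_1) = σ(x_2), then 92x_1 ≡ 92x_2 (mod 125). Because gcd(92, 125) = 1, we may cancel 92 to get x_1 ≡ x_2 (mod 125).
Hence σ is injective.
We now compute 92⁻¹ mod 125 explicitly. Euclid's algorithm: 125 = 1·92 + 33, 92 = 2·33 + 26, 33 = 1·26 + 7, 26 = 3·7 + 5, 7 = 1·5 + 2, 5 = 2·2 + 1; back-substituting gives 1 = 53·92 − 39·125, so 92⁻¹ ≡ 53 (mod 125).
Since σ is injective, we compute σ⁻¹(91): solve 92x + 70 ≡ 91 (mod 125), i.e. 92x ≡ 21 (mod 125).
Multiplying by 92⁻¹ = 53 gives x ≡ 53·21 = 1113 = 8·125 + 113 ≡ 113 (mod 125).
Check: σ(113) = 92·113 + 70 = 10466 = 83·125 + 91 ≡ 91 (mod 125).

113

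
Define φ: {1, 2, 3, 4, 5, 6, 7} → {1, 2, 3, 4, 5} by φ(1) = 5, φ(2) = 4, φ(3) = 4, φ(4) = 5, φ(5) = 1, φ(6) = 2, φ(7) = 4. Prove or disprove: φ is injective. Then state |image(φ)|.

4

φ(2) = 4 = φ(3) with 2 ≠ 3, so φ is not injective.
The image of φ is {1, 2, 4, 5}, which has 4 elements.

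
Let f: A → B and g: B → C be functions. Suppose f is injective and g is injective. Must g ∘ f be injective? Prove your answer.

Suppose (g ∘ f)(u) = (g ∘ f)(v), i.e. g(f(u)) = g(f(v)).
Since g is injective, f(u) = f(v). Since f is injective, u = v. Therefore g ∘ f is injective.

injective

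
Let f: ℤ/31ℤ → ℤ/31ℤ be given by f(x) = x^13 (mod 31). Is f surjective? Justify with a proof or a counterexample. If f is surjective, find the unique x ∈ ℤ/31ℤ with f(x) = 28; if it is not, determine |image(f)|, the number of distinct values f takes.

14

Since 31 is prime, the nonzero elements of ℤ/31ℤ form a cyclic group of order 30.
As gcd(13, 30) = 1, raising to the 13th power is a bijection on this group: if a^13 ≡ b^13 then (ab^{−1})^13 = 1, and the only element of order dividing gcd(13, 30) = 1 is 1, so a = b.
With f(0) = 0 this makes f injective on all of ℤ/31ℤ, hence bijective (finite equal-size domain and codomain). In particular f is surjective.
Since f is surjective, we find the preimage of 28. The inverse of x ↦ x^13 on (ℤ/31ℤ)^× is x ↦ x^7, because 13·7 = 91 = 3·30 + 1 ≡ 1 (mod 30) and x^{30} = 1 for x ≠ 0 (Fermat). So f⁻¹(28) = 28^7 mod 31.
Repeated squaring mod 31: 28^1 ≡ 28, 28^2 ≡ 28² = 784 ≡ 9, 28^4 ≡ 9² = 81 ≡ 19. Since 7 = 4 + 2 + 1, 28^7 ≡ 19·9·28: 19·9 = 171 ≡ 16, then 16·28 = 448 ≡ 14. So 28^7 ≡ 14 (mod 31).
Hence f⁻¹(28) = 14.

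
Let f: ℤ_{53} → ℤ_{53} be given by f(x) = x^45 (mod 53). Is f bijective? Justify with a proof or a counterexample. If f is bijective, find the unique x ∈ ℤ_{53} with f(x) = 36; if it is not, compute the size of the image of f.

Since 53 is prime, the nonzero elements of ℤ_{53} form a cyclic group of order 52.
As gcd(45, 52) = 1, raising to the 45th power is a bijection on this group: if s^45 ≡ t^45 then (st^{−1})^45 = 1, and the only element of order dividing gcd(45, 52) = 1 is 1, so s = t.
With f(0) = 0 this makes f injective on all of ℤ_{53}, hence bijective (finite equal-size domain and codomain). In particular f is bijective.
Since f is bijective, we find the preimage of 36. The inverse of x ↦ x^45 on (ℤ_{53})^× is x ↦ x^37, because 45·37 = 1665 = 32·52 + 1 ≡ 1 (mod 52) and x^{52} = 1 for x ≠ 0 (Fermat). So f⁻¹(36) = 36^37 mod 53.
Repeated squaring mod 53: 36^1 ≡ 36, 36^2 ≡ 36² = 1296 ≡ 24, 36^4 ≡ 24² = 576 ≡ 46, 36^8 ≡ 46² = 2116 ≡ 49, 36^16 ≡ 49² = 2401 ≡ 16, 36^32 ≡ 16² = 256 ≡ 44. Since 37 = 32 + 4 + 1, 36^37 ≡ 44·46·36: 44·46 = 2024 ≡ 10, then 10·36 = 360 ≡ 42. So 36^37 ≡ 42 (mod 53).
Hence f⁻¹(36) = 42.

42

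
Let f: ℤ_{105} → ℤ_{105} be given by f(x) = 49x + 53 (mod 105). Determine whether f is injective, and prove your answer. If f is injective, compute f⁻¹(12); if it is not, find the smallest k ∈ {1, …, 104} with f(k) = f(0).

By definition, f is injective when f(a) = f(b) forces a = b.
We have gcd(49, 105) = 7 > 1. Taking a = 0 and b = 15: f(0) = 53 and f(15) = 49·15 + 53 = 788 ≡ 53 (mod 105).
So f(0) = f(15) while 0 ≠ 15, hence f is not injective.
Since f is not injective, we find the least positive k with f(k) = f(0): this means 49k ≡ 0 (mod 105), i.e. 105 ∣ 49k. Since gcd(49, 105) = 7, dividing through by 7 this holds exactly when 15 ∣ 7k, and as gcd(7, 15) = 1, exactly when 15 ∣ k.
The smallest positive such k is 15.

15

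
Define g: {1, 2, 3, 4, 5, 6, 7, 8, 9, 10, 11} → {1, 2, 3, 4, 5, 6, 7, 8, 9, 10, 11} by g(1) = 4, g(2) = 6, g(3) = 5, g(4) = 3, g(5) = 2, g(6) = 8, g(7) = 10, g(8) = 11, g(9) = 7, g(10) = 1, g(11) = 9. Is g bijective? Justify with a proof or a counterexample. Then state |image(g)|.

The values 4, 6, 5, 3, 2, 8, 10, 11, 7, 1, 9 are a permutation of {1, 2, 3, 4, 5, 6, 7, 8, 9, 10, 11}: each element appears exactly once.
So g is injective and surjective, hence bijective.
The image of g is {1, 2, 3, 4, 5, 6, 7, 8, 9, 10, 11}, which has 11 elements.

11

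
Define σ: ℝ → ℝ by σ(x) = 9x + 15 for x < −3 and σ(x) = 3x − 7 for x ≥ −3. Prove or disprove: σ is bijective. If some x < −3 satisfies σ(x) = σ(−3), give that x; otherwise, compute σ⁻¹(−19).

Both pieces are strictly increasing (slopes 9 and 3), so each is injective on its own interval.
The left piece maps (−∞, −3) onto (−∞, −12); the right piece maps [−3, ∞) onto [−16, ∞).
These images overlap. In particular σ(−3) = −16 (right piece), and solving 9x + 15 = −16 on the left piece gives x = −31/9 < −3.
So σ(−31/9) = σ(−3) with −31/9 ≠ −3, and σ is not injective, hence not bijective. This x = −31/9 is the requested value below −3.

-31/9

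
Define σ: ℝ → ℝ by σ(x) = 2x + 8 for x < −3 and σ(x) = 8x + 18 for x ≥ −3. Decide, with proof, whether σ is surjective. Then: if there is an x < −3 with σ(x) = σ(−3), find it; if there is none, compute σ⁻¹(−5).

-7

Both pieces are strictly increasing (slopes 2 and 8), so each is injective on its own interval.
The left piece maps (−∞, −3) onto (−∞, 2); the right piece maps [−3, ∞) onto [−6, ∞).
The union (−∞, 2) ∪ [−6, ∞) covers ℝ, so σ is surjective.
For the follow-up: the images overlap, so an x < −3 with σ(x) = σ(−3) exists. σ(−3) = −6; solving 2x + 8 = −6 for x < −3 gives x = (−6 − 8)/2 = −7.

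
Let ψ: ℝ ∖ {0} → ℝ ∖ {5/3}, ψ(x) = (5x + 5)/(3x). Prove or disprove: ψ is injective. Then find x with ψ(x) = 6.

Suppose ψ(x_1) = ψ(x_2). Cross-multiplying: (5x_1 + 5)(3x_2) = (5x_2 + 5)(3x_1).
Expanding both sides and cancelling the symmetric terms leaves −15·(x_1 − x_2) = 0. Since −15 ≠ 0, x_1 = x_2. Thus ψ is injective.
Solving ψ(x) = 6: cross-multiplying gives 5x + 5 = 6(3x), which rearranges to −13x = −5, so x = 5/13.

5/13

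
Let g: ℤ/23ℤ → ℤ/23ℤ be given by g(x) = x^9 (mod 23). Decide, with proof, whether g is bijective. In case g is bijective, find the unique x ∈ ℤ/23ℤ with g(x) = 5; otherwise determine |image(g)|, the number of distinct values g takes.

20

Since 23 is prime, the nonzero elements of ℤ/23ℤ form a cyclic group of order 22.
As gcd(9, 22) = 1, raising to the 9th power is a bijection on this group: if s^9 ≡ t^9 then (st^{−1})^9 = 1, and the only element of order dividing gcd(9, 22) = 1 is 1, so s = t.
With g(0) = 0 this makes g injective on all of ℤ/23ℤ, hence bijective (finite equal-size domain and codomain). In particular g is bijective.
Since g is bijective, we find the preimage of 5. The inverse of x ↦ x^9 on (ℤ/23ℤ)^× is x ↦ x^5, because 9·5 = 45 = 2·22 + 1 ≡ 1 (mod 22) and x^{22} = 1 for x ≠ 0 (Fermat). So g⁻¹(5) = 5^5 mod 23.
Repeated squaring mod 23: 5^1 ≡ 5, 5^2 ≡ 5² = 25 ≡ 2, 5^4 ≡ 2² = 4. Since 5 = 4 + 1, 5^5 ≡ 4·5: 4·5 = 20. So 5^5 ≡ 20 (mod 23).
Hence g⁻¹(5) = 20.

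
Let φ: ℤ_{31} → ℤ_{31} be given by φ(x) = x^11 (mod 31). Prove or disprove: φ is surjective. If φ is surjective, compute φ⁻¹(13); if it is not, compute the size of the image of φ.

Since 31 is prime, the nonzero elements of ℤ_{31} form a cyclic group of order 30.
As gcd(11, 30) = 1, raising to the 11th power is a bijection on this group: if x_1^11 ≡ x_2^11 then (x_1x_2^{−1})^11 = 1, and the only element of order dividing gcd(11, 30) = 1 is 1, so x_1 = x_2.
With φ(0) = 0 this makes φ injective on all of ℤ_{31}, hence bijective (finite equal-size domain and codomain). In particular φ is surjective.
Since φ is surjective, we find the preimage of 13. The inverse of x ↦ x^11 on (ℤ_{31})^× is x ↦ x^11, because 11·11 = 121 = 4·30 + 1 ≡ 1 (mod 30) and x^{30} = 1 for x ≠ 0 (Fermat). So φ⁻¹(13) = 13^11 mod 31.
Repeated squaring mod 31: 13^1 ≡ 13, 13^2 ≡ 13² = 169 ≡ 14, 13^4 ≡ 14² = 196 ≡ 10, 13^8 ≡ 10² = 100 ≡ 7. Since 11 = 8 + 2 + 1, 13^11 ≡ 7·14·13: 7·14 = 98 ≡ 5, then 5·13 = 65 ≡ 3. So 13^11 ≡ 3 (mod 31).
Hence φ⁻¹(13) = 3.

3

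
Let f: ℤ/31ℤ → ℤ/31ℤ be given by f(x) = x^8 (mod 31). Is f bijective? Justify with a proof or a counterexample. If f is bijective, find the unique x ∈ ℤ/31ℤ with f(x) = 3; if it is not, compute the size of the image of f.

f(15): Repeated squaring mod 31: 15^1 ≡ 15, 15^2 ≡ 15² = 225 ≡ 8, 15^4 ≡ 8² = 64 ≡ 2, 15^8 ≡ 2² = 4. So 15^8 ≡ 4 (mod 31).
f(16): Repeated squaring mod 31: 16^1 ≡ 16, 16^2 ≡ 16² = 256 ≡ 8, 16^4 ≡ 8² = 64 ≡ 2, 16^8 ≡ 2² = 4. So 16^8 ≡ 4 (mod 31).
So f(15) = f(16) = 4 while 15 ≠ 16, therefore f is not injective, hence not bijective.
Since f is not bijective, we determine |image(f)|. Computing x^8 mod 31 for each x (by repeated squaring, reducing mod 31 at every step), the values f(0), f(1), …, f(30) are: 0, 1, 8, 20, 2, 25, 5, 10, 16, 28, 14, 19, 9, 7, 18, 4, 4, 18, 7, 9, 19, 14, 28, 16, 10, 5, 25, 2, 20, 8, 1.
The distinct values are {0, 1, 2, 4, 5, 7, 8, 9, 10, 14, 16, 18, 19, 20, 25, 28}; there are 16 of them.

16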